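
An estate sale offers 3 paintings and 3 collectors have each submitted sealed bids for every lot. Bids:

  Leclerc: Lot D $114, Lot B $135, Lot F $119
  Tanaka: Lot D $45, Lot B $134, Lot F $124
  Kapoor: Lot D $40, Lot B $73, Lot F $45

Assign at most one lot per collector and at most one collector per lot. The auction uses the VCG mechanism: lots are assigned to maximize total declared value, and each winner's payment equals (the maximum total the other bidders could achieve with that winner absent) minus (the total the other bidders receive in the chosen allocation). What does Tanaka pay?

Tanaka pays $5.

Efficient allocation: Leclerc→Lot D ($114), Tanaka→Lot F ($124), Kapoor→Lot B ($73); total welfare W = $311.
Tanaka receives Lot F at value $124, so the others get W − 124 = $187.
Without Tanaka: best allocation of the remaining 2 bidders over all 3 lots is Leclerc→Lot F ($119), Kapoor→Lot B ($73), total $192.
VCG payment = (others' best without Tanaka) − (others' welfare with Tanaka) = 192 − 187 = $5.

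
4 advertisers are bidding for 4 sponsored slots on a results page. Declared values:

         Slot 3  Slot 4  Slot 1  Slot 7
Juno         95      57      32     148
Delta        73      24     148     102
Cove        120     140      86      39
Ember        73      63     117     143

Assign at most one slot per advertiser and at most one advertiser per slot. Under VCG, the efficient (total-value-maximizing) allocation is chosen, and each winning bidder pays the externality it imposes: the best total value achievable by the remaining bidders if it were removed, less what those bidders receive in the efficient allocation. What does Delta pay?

Efficient allocation: Juno→Slot 3 ($95), Delta→Slot 1 ($148), Cove→Slot 4 ($140), Ember→Slot 7 ($143); total welfare W = $526.
Delta receives Slot 1 at value $148, so the others get W − 148 = $378.
Without Delta: best allocation of the remaining 3 bidders over all 4 slots is Juno→Slot 7 ($148), Cove→Slot 4 ($140), Ember→Slot 1 ($117), total $405.
VCG payment = (others' best without Delta) − (others' welfare with Delta) = 405 − 378 = $27.

Delta pays $27.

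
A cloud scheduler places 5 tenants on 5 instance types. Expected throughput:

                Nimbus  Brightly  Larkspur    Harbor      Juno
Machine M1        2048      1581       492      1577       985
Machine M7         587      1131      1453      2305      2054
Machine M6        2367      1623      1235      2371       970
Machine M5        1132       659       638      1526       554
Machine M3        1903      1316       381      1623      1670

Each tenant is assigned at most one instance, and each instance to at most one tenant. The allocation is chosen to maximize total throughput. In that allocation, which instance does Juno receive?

Optimal: Nimbus→Machine M6 (2367 ops/s), Brightly→Machine M1 (1581 ops/s), Larkspur→Machine M7 (1453 ops/s), Harbor→Machine M5 (1526 ops/s), Juno→Machine M3 (1670 ops/s) — total 2367+1581+1453+1526+1670 = 8597 ops/s.
Row-greedy (each tenant in turn takes its best remaining instance) gives 7578 ops/s, worse by 1019.
Swapping Nimbus↔Larkspur (Nimbus→Machine M7 587 ops/s, Larkspur→Machine M6 1235 ops/s) loses 1998.
Juno's own top instance is Machine M7 (2054 ops/s), but forcing Juno→Machine M7 and reassigning the rest optimally gives only 8547 ops/s — worse by 50.

Juno receives Machine M3.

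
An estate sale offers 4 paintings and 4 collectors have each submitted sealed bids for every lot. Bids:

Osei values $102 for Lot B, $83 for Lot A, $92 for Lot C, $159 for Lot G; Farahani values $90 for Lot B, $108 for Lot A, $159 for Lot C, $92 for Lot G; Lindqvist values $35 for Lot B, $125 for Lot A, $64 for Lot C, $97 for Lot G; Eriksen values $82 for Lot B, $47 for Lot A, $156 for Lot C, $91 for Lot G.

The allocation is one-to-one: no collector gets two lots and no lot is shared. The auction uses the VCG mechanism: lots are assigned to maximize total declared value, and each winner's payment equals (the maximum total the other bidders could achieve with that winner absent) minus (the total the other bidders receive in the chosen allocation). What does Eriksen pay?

Efficient allocation: Osei→Lot G ($159), Farahani→Lot B ($90), Lindqvist→Lot A ($125), Eriksen→Lot C ($156); total welfare W = $530.
Eriksen receives Lot C at value $156, so the others get W − 156 = $374.
Without Eriksen: best allocation of the remaining 3 bidders over all 4 lots is Osei→Lot G ($159), Farahani→Lot C ($159), Lindqvist→Lot A ($125), total $443.
VCG payment = (others' best without Eriksen) − (others' welfare with Eriksen) = 443 − 374 = $69.

Eriksen pays $69.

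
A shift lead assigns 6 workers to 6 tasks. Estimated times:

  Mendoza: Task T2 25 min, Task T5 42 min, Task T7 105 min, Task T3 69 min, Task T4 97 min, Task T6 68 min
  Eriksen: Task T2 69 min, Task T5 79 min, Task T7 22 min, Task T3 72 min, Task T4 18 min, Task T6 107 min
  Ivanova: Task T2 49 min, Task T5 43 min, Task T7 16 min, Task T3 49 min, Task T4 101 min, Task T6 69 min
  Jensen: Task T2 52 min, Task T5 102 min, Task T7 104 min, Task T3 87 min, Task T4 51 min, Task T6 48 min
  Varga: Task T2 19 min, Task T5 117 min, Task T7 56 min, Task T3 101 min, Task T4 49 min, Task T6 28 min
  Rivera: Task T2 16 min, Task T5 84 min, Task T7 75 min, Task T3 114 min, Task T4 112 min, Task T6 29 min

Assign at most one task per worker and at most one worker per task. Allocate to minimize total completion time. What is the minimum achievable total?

Minimum total: 207 min

This is a one-to-one assignment (minimum-cost bipartite matching).
Optimal: Mendoza→Task T5 (42 min), Eriksen→Task T4 (18 min), Ivanova→Task T7 (16 min), Jensen→Task T3 (87 min), Varga→Task T6 (28 min), Rivera→Task T2 (16 min) — total 42+18+16+87+28+16 = 207 min.
Row-greedy (each worker in turn takes its cheapest remaining task) gives 292 min, worse by 85.
Swapping Ivanova↔Rivera (Ivanova→Task T2 49 min, Rivera→Task T7 75 min) adds 92.
No other one-to-one assignment undercuts 207 min.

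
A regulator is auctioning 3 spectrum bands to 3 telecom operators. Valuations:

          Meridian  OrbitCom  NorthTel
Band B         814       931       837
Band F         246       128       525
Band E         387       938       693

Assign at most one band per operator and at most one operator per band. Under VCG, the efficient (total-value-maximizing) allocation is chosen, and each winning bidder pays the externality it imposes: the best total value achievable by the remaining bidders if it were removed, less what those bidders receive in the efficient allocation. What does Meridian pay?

Meridian pays $312M.

Efficient allocation: Meridian→Band B ($814M), OrbitCom→Band E ($938M), NorthTel→Band F ($525M); total welfare W = $2277M.
Meridian receives Band B at value $814M, so the others get W − 814 = $1463M.
Without Meridian: best allocation of the remaining 2 bidders over all 3 bands is OrbitCom→Band E ($938M), NorthTel→Band B ($837M), total $1775M.
VCG payment = (others' best without Meridian) − (others' welfare with Meridian) = 1775 − 1463 = $312M.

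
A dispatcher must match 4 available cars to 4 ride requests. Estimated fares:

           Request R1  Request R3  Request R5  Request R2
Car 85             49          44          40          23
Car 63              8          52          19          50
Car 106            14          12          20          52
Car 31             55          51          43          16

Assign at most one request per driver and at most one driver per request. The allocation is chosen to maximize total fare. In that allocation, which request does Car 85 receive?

Optimal: Car 85→Request R5 ($40), Car 63→Request R3 ($52), Car 106→Request R2 ($52), Car 31→Request R1 ($55) — total 40+52+52+55 = $199.
Row-greedy (each driver in turn takes its best remaining request) gives $196, worse by 3.
Car 85's own top request is Request R1 ($49), but forcing Car 85→Request R1 and reassigning the rest optimally gives only $196 — worse by 3.

Car 85 receives Request R5.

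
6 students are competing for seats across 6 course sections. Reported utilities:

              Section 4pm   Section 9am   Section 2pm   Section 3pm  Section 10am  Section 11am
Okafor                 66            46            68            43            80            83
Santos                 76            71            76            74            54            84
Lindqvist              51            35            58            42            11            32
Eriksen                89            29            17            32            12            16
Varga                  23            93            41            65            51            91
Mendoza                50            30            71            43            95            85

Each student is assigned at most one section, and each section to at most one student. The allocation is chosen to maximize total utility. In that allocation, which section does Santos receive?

Optimal: Okafor→Section 11am (83 points), Santos→Section 3pm (74 points), Lindqvist→Section 2pm (58 points), Eriksen→Section 4pm (89 points), Varga→Section 9am (93 points), Mendoza→Section 10am (95 points) — total 83+74+58+89+93+95 = 492 points.
Max-entry greedy (repeatedly take the single best remaining cell) gives 471 points, worse by 21.
Santos's own top section is Section 11am (84 points), but forcing Santos→Section 11am and reassigning the rest optimally gives only 471 points — worse by 21.

Santos receives Section 3pm.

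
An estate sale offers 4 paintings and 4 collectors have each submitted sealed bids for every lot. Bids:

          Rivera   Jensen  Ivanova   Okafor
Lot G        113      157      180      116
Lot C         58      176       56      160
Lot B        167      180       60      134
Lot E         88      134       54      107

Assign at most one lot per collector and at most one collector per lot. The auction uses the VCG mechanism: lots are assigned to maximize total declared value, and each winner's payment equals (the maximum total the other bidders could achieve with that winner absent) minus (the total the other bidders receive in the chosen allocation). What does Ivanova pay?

Ivanova pays $23.

Efficient allocation: Rivera→Lot B ($167), Jensen→Lot E ($134), Ivanova→Lot G ($180), Okafor→Lot C ($160); total welfare W = $641.
Ivanova receives Lot G at value $180, so the others get W − 180 = $461.
Without Ivanova: best allocation of the remaining 3 bidders over all 4 lots is Rivera→Lot B ($167), Jensen→Lot G ($157), Okafor→Lot C ($160), total $484.
VCG payment = (others' best without Ivanova) − (others' welfare with Ivanova) = 484 − 461 = $23.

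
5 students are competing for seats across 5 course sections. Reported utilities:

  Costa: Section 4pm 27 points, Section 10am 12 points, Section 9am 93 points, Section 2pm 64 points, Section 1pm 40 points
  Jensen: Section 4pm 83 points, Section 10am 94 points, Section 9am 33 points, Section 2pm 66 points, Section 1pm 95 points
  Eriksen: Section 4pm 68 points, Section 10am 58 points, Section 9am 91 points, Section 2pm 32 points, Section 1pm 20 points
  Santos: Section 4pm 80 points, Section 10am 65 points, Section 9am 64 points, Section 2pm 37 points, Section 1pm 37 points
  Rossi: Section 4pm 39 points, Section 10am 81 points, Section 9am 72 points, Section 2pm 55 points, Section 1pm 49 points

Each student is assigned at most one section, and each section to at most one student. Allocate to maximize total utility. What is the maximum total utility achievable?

Max total: 411 points

Optimal: Costa→Section 2pm (64 points), Jensen→Section 1pm (95 points), Eriksen→Section 9am (91 points), Santos→Section 4pm (80 points), Rossi→Section 10am (81 points) — total 64+95+91+80+81 = 411 points.
Swapping Santos↔Jensen (Santos→Section 1pm 37 points, Jensen→Section 4pm 83 points) loses 55.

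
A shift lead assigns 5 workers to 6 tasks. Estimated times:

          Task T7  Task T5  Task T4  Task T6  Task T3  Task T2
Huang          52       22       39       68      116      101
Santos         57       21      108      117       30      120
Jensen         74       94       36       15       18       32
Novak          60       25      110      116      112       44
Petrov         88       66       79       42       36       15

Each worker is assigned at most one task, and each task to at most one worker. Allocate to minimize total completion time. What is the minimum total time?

Min total: 124 min

Optimal: Huang→Task T4 (39 min), Santos→Task T3 (30 min), Jensen→Task T6 (15 min), Novak→Task T5 (25 min), Petrov→Task T2 (15 min) — total 39+30+15+25+15 = 124 min.
Column-greedy (each task in turn goes to its cheapest remaining worker) gives 263 min, worse by 139.
Next-best assignment: Huang→Task T7, Santos→Task T3, Jensen→Task T6, Novak→Task T5, Petrov→Task T2 = 137 min.
Swapping Petrov↔Novak (Petrov→Task T5 66 min, Novak→Task T2 44 min) adds 70.
Checked against all permutations: 124 min is optimal.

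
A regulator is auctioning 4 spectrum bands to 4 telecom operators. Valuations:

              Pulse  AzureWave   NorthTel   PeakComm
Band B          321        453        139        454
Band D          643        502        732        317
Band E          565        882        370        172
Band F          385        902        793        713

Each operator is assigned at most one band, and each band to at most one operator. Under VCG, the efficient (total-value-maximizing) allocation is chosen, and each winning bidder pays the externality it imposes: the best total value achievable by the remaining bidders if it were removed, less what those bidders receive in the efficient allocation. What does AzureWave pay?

AzureWave pays $120M.

Efficient allocation: Pulse→Band D ($643M), AzureWave→Band E ($882M), NorthTel→Band F ($793M), PeakComm→Band B ($454M); total welfare W = $2772M.
AzureWave receives Band E at value $882M, so the others get W − 882 = $1890M.
Without AzureWave: best allocation of the remaining 3 bidders over all 4 bands is Pulse→Band E ($565M), NorthTel→Band D ($732M), PeakComm→Band F ($713M), total $2010M.
VCG payment = (others' best without AzureWave) − (others' welfare with AzureWave) = 2010 − 1890 = $120M.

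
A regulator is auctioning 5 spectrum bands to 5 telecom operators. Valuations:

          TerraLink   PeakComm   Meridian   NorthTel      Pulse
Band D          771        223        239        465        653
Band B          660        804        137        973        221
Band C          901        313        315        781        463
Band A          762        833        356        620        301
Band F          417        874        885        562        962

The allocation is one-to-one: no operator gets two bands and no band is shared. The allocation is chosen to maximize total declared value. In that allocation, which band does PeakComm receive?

PeakComm receives Band A.

Optimal: TerraLink→Band C ($901M), PeakComm→Band A ($833M), Meridian→Band F ($885M), NorthTel→Band B ($973M), Pulse→Band D ($653M) — total 901+833+885+973+653 = $4245M.
Column-greedy (each band in turn goes to its best remaining operator) gives $3925M, worse by 320.
PeakComm's own top band is Band F ($874M), but forcing PeakComm→Band F and reassigning the rest optimally gives only $3757M — worse by 488.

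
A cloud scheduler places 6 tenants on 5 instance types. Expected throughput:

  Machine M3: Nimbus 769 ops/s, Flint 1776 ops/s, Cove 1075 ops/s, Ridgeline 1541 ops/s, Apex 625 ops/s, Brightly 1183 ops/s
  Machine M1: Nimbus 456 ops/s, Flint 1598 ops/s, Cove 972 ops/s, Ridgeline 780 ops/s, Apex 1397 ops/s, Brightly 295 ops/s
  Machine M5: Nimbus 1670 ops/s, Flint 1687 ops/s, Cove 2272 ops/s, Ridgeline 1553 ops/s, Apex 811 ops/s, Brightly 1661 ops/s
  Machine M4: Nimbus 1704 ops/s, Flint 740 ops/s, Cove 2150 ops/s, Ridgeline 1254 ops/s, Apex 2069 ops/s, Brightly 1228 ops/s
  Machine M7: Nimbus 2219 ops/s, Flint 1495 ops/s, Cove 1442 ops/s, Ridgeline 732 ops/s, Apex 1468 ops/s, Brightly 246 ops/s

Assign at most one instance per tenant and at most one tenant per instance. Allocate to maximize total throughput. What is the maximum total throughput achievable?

Max total: 9699 ops/s

Optimal: Ridgeline→Machine M3 (1541 ops/s), Flint→Machine M1 (1598 ops/s), Cove→Machine M5 (2272 ops/s), Apex→Machine M4 (2069 ops/s), Nimbus→Machine M7 (2219 ops/s) — total 1541+1598+2272+2069+2219 = 9699 ops/s.
Next-best assignment: Brightly→Machine M3, Flint→Machine M1, Cove→Machine M5, Apex→Machine M4, Nimbus→Machine M7 = 9341 ops/s.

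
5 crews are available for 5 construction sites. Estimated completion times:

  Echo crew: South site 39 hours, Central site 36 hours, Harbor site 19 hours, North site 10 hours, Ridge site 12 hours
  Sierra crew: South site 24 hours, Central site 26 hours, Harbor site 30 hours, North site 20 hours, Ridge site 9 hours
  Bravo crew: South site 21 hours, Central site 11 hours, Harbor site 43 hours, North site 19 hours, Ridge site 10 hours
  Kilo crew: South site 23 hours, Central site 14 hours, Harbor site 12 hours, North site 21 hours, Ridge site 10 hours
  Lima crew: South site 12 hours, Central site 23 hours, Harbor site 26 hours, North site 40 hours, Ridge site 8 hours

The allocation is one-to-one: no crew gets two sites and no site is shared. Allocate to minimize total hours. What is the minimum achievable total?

Min total: 54 hours

Optimal: Echo crew→North site (10 hours), Sierra crew→Ridge site (9 hours), Bravo crew→Central site (11 hours), Kilo crew→Harbor site (12 hours), Lima crew→South site (12 hours) — total 10+9+11+12+12 = 54 hours.
Min-entry greedy (repeatedly take the single cheapest remaining cell) gives 65 hours, worse by 11.
Swapping Kilo crew↔Bravo crew (Kilo crew→Central site 14 hours, Bravo crew→Harbor site 43 hours) adds 34.
Checked against all permutations: 54 hours is optimal.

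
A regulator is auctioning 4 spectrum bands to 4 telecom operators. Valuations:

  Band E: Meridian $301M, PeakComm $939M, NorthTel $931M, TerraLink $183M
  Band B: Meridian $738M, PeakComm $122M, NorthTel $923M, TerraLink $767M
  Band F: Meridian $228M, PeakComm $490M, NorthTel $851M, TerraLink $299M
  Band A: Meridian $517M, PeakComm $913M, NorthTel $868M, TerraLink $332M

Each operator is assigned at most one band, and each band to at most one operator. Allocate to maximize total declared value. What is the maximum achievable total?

Optimal: Meridian→Band A ($517M), PeakComm→Band E ($939M), NorthTel→Band F ($851M), TerraLink→Band B ($767M) — total 517+939+851+767 = $3074M.
Swapping Meridian↔NorthTel (Meridian→Band F $228M, NorthTel→Band A $868M) loses 272.

Max total: $3074M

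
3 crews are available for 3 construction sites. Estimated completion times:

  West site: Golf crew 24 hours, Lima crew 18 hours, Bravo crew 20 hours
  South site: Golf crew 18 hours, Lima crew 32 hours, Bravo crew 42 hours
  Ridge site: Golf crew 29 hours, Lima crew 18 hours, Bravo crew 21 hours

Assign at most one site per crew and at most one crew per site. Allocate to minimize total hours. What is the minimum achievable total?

Optimal: Golf crew→South site (18 hours), Lima crew→Ridge site (18 hours), Bravo crew→West site (20 hours) — total 18+18+20 = 56 hours.
Row-greedy (each crew in turn takes its cheapest remaining site) gives 57 hours, worse by 1.
Next-best assignment: Golf crew→South site, Lima crew→West site, Bravo crew→Ridge site = 57 hours.

Minimum total: 56 hours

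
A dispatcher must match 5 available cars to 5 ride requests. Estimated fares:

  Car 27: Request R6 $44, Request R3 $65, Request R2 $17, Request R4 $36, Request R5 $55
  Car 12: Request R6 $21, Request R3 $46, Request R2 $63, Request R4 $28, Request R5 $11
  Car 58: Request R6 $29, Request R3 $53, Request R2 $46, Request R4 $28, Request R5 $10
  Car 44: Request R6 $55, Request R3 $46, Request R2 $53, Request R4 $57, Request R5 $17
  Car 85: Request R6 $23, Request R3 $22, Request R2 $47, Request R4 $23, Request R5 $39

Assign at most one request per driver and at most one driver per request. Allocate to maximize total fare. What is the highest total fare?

Max total: $256

Optimal: Car 27→Request R6 ($44), Car 12→Request R2 ($63), Car 58→Request R3 ($53), Car 44→Request R4 ($57), Car 85→Request R5 ($39) — total 44+63+53+57+39 = $256.
Column-greedy (each request in turn goes to its best remaining driver) gives $250, worse by 6.
Swapping Car 85↔Car 12 (Car 85→Request R2 $47, Car 12→Request R5 $11) loses 44.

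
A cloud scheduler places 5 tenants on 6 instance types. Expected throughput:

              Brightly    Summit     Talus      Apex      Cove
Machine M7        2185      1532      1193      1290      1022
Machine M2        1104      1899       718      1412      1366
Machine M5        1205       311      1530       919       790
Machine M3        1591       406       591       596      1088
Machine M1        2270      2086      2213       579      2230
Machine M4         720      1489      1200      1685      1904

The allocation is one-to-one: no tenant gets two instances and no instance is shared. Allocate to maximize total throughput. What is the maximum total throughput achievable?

This is the linear assignment problem.
Optimal: Brightly→Machine M7 (2185 ops/s), Summit→Machine M2 (1899 ops/s), Talus→Machine M5 (1530 ops/s), Apex→Machine M4 (1685 ops/s), Cove→Machine M1 (2230 ops/s) — total 2185+1899+1530+1685+2230 = 9529 ops/s.
Max-entry greedy (repeatedly take the single best remaining cell) gives 8893 ops/s, worse by 636.
Next-best assignment: Brightly→Machine M7, Summit→Machine M2, Talus→Machine M1, Apex→Machine M5, Cove→Machine M4 = 9120 ops/s.
Swapping Talus↔Summit (Talus→Machine M2 718 ops/s, Summit→Machine M5 311 ops/s) loses 2400.

Maximum total: 9529 ops/s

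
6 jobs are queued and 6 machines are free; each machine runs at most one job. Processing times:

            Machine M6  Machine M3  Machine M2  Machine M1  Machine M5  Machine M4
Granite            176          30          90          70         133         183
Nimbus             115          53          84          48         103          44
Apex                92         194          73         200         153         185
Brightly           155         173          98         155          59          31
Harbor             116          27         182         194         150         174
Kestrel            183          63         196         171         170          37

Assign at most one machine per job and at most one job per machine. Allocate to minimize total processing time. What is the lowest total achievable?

Min total: 353 min

This is the linear assignment problem.
Optimal: Granite→Machine M2 (90 min), Nimbus→Machine M1 (48 min), Apex→Machine M6 (92 min), Brightly→Machine M5 (59 min), Harbor→Machine M3 (27 min), Kestrel→Machine M4 (37 min) — total 90+48+92+59+27+37 = 353 min.
Min-entry greedy (repeatedly take the single cheapest remaining cell) gives 495 min, worse by 142.
Next-best assignment: Granite→Machine M3, Nimbus→Machine M1, Apex→Machine M2, Brightly→Machine M5, Harbor→Machine M6, Kestrel→Machine M4 = 363 min.
Swapping Brightly↔Nimbus (Brightly→Machine M1 155 min, Nimbus→Machine M5 103 min) adds 151.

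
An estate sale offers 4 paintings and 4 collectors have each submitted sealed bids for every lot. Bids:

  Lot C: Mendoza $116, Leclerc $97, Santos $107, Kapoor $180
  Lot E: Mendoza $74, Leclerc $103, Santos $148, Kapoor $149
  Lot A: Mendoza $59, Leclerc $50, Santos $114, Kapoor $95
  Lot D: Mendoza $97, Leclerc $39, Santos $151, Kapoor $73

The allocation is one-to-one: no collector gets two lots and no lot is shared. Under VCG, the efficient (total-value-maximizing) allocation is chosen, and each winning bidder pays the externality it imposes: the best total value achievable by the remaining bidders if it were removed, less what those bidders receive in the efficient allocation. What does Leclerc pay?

Efficient allocation: Mendoza→Lot D ($97), Leclerc→Lot E ($103), Santos→Lot A ($114), Kapoor→Lot C ($180); total welfare W = $494.
Leclerc receives Lot E at value $103, so the others get W − 103 = $391.
Without Leclerc: best allocation of the remaining 3 bidders over all 4 lots is Mendoza→Lot D ($97), Santos→Lot E ($148), Kapoor→Lot C ($180), total $425.
VCG payment = (others' best without Leclerc) − (others' welfare with Leclerc) = 425 − 391 = $34.

Leclerc pays $34.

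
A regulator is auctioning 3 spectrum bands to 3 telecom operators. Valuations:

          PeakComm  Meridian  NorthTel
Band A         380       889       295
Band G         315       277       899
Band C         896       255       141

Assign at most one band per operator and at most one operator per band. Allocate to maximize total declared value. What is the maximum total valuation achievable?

This is a one-to-one assignment (maximum-weight bipartite matching).
Optimal: PeakComm→Band C ($896M), Meridian→Band A ($889M), NorthTel→Band G ($899M) — total 896+889+899 = $2684M.

Maximum total: $2684M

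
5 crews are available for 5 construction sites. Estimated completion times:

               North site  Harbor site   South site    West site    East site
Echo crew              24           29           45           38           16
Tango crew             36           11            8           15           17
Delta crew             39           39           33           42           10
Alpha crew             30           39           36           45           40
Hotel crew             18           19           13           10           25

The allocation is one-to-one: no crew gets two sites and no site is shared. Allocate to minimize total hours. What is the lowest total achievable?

Optimal: Echo crew→Harbor site (29 hours), Tango crew→South site (8 hours), Delta crew→East site (10 hours), Alpha crew→North site (30 hours), Hotel crew→West site (10 hours) — total 29+8+10+30+10 = 87 hours.
Every other assignment is strictly worse.

Minimum total: 87 hours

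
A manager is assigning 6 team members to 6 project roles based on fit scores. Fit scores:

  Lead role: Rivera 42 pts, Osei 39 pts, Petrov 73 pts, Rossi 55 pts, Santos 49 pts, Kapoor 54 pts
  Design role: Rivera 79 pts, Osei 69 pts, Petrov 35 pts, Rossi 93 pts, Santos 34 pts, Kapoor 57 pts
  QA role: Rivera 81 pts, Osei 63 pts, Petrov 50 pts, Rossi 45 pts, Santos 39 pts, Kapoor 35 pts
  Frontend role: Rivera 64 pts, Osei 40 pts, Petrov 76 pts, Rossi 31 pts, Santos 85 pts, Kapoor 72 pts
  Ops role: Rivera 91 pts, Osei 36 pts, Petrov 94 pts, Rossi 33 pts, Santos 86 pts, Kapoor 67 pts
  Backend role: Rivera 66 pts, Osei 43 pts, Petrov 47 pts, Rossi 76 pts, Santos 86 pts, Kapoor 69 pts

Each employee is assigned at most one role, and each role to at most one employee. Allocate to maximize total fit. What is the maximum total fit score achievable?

Maximum total: 478 pts

Optimal: Rivera→Ops role (91 pts), Osei→QA role (63 pts), Petrov→Lead role (73 pts), Rossi→Design role (93 pts), Santos→Backend role (86 pts), Kapoor→Frontend role (72 pts) — total 91+63+73+93+86+72 = 478 pts.
Column-greedy (each role in turn goes to its best remaining employee) gives 442 pts, worse by 36.
Every other assignment is strictly worse.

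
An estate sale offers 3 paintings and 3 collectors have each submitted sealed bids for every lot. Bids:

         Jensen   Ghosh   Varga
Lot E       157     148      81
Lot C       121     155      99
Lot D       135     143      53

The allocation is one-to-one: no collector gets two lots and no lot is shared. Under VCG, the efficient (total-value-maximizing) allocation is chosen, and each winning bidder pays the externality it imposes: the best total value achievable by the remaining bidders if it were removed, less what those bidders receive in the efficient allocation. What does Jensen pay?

Jensen pays $5.

Efficient allocation: Jensen→Lot E ($157), Ghosh→Lot D ($143), Varga→Lot C ($99); total welfare W = $399.
Jensen receives Lot E at value $157, so the others get W − 157 = $242.
Without Jensen: best allocation of the remaining 2 bidders over all 3 lots is Ghosh→Lot E ($148), Varga→Lot C ($99), total $247.
VCG payment = (others' best without Jensen) − (others' welfare with Jensen) = 247 − 242 = $5.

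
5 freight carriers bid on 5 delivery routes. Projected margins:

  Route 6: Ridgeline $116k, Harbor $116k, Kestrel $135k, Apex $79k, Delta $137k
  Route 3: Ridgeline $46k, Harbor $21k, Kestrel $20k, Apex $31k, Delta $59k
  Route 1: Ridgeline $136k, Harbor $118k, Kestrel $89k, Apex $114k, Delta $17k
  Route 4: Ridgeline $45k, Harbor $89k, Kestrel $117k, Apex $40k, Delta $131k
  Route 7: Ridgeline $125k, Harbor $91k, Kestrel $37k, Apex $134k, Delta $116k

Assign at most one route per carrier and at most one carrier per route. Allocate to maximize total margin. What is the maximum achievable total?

Treat this as an assignment problem: match each carrier to one route.
Optimal: Ridgeline→Route 3 ($46k), Harbor→Route 1 ($118k), Kestrel→Route 6 ($135k), Apex→Route 7 ($134k), Delta→Route 4 ($131k) — total 46+118+135+134+131 = $564k.
Column-greedy (each route in turn goes to its best remaining carrier) gives $552k, worse by 12.
Next-best assignment: Ridgeline→Route 1, Harbor→Route 6, Kestrel→Route 4, Apex→Route 7, Delta→Route 3 = $562k.

Max total: $564k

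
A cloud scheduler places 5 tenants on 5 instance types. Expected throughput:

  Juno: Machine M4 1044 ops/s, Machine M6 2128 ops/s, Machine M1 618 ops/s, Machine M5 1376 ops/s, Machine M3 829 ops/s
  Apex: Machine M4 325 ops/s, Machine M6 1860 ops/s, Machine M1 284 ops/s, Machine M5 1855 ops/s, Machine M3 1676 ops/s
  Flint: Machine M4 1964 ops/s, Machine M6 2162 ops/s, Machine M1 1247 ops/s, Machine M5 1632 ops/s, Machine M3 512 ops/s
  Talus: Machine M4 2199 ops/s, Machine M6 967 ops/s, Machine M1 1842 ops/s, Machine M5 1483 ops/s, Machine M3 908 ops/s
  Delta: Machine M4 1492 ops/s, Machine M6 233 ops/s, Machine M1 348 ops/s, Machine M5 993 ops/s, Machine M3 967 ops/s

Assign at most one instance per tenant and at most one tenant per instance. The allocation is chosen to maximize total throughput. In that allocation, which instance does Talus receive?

Talus receives Machine M1.

This is the linear assignment problem.
Optimal: Juno→Machine M6 (2128 ops/s), Apex→Machine M3 (1676 ops/s), Flint→Machine M5 (1632 ops/s), Talus→Machine M1 (1842 ops/s), Delta→Machine M4 (1492 ops/s) — total 2128+1676+1632+1842+1492 = 8770 ops/s.
Row-greedy (each tenant in turn takes its best remaining instance) gives 8756 ops/s, worse by 14.
Next-best assignment: Juno→Machine M6, Apex→Machine M5, Flint→Machine M4, Talus→Machine M1, Delta→Machine M3 = 8756 ops/s.
Swapping Apex↔Juno (Apex→Machine M6 1860 ops/s, Juno→Machine M3 829 ops/s) loses 1115.
Checked against all permutations: 8770 ops/s is optimal.
Talus's own top instance is Machine M4 (2199 ops/s), but forcing Talus→Machine M4 and reassigning the rest optimally gives only 8396 ops/s — worse by 374.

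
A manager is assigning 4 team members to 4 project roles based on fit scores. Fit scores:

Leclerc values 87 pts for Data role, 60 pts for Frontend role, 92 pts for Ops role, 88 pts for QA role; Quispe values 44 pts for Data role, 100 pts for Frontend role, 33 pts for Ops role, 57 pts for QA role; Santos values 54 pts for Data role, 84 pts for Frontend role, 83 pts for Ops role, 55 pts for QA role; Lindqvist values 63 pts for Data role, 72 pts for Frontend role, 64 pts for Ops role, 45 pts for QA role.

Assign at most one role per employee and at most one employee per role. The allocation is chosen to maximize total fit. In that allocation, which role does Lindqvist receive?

Lindqvist receives Data role.

This is a one-to-one assignment (maximum-weight bipartite matching).
Optimal: Leclerc→QA role (88 pts), Quispe→Frontend role (100 pts), Santos→Ops role (83 pts), Lindqvist→Data role (63 pts) — total 88+100+83+63 = 334 pts.
Column-greedy (each role in turn goes to its best remaining employee) gives 315 pts, worse by 19.
Checked against all permutations: 334 pts is optimal.
Lindqvist's own top role is Frontend role (72 pts), but forcing Lindqvist→Frontend role and reassigning the rest optimally gives only 299 pts — worse by 35.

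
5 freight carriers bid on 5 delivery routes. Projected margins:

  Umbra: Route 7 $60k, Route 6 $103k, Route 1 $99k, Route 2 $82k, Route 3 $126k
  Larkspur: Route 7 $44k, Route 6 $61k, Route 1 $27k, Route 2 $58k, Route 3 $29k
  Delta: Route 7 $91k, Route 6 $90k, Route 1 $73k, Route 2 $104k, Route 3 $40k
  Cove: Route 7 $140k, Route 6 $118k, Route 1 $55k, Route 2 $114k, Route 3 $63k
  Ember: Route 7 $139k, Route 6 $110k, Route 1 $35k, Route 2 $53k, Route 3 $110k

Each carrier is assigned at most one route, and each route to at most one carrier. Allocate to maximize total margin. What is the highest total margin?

Optimal: Umbra→Route 1 ($99k), Larkspur→Route 6 ($61k), Delta→Route 2 ($104k), Cove→Route 7 ($140k), Ember→Route 3 ($110k) — total 99+61+104+140+110 = $514k.
Max-entry greedy (repeatedly take the single best remaining cell) gives $507k, worse by 7.
Swapping Umbra↔Larkspur (Umbra→Route 6 $103k, Larkspur→Route 1 $27k) loses 30.
No other one-to-one assignment exceeds $514k.

Max total: $514k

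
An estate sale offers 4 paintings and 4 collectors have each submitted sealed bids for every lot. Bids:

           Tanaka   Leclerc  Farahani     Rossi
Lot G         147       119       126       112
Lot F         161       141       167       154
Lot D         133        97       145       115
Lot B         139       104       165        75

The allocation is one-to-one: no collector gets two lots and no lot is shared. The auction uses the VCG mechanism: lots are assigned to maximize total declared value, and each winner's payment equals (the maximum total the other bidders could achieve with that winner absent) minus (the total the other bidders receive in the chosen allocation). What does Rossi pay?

Efficient allocation: Tanaka→Lot D ($133), Leclerc→Lot G ($119), Farahani→Lot B ($165), Rossi→Lot F ($154); total welfare W = $571.
Rossi receives Lot F at value $154, so the others get W − 154 = $417.
Without Rossi: best allocation of the remaining 3 bidders over all 4 lots is Tanaka→Lot G ($147), Leclerc→Lot F ($141), Farahani→Lot B ($165), total $453.
VCG payment = (others' best without Rossi) − (others' welfare with Rossi) = 453 − 417 = $36.

Rossi pays $36.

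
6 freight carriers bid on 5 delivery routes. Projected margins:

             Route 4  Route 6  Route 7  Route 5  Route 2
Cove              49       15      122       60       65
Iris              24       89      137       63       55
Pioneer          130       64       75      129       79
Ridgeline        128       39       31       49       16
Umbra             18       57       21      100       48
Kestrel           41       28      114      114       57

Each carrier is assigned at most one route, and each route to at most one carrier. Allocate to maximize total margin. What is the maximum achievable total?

Optimal: Ridgeline→Route 4 ($128k), Iris→Route 6 ($89k), Cove→Route 7 ($122k), Kestrel→Route 5 ($114k), Pioneer→Route 2 ($79k) — total 128+89+122+114+79 = $532k.
Next-best assignment: Ridgeline→Route 4, Iris→Route 6, Cove→Route 7, Pioneer→Route 5, Kestrel→Route 2 = $525k.
No other one-to-one assignment exceeds $532k.

Max total: $532k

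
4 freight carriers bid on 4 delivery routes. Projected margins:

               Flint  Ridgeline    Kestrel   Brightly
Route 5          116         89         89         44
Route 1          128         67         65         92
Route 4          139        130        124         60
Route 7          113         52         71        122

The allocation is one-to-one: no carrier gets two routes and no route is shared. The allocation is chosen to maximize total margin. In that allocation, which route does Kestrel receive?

Kestrel receives Route 5.

Treat this as an assignment problem: match each carrier to one route.
Optimal: Flint→Route 1 ($128k), Ridgeline→Route 4 ($130k), Kestrel→Route 5 ($89k), Brightly→Route 7 ($122k) — total 128+130+89+122 = $469k.
Column-greedy (each route in turn goes to its best remaining carrier) gives $409k, worse by 60.
Every other assignment is strictly worse.
Kestrel's own top route is Route 4 ($124k), but forcing Kestrel→Route 4 and reassigning the rest optimally gives only $463k — worse by 6.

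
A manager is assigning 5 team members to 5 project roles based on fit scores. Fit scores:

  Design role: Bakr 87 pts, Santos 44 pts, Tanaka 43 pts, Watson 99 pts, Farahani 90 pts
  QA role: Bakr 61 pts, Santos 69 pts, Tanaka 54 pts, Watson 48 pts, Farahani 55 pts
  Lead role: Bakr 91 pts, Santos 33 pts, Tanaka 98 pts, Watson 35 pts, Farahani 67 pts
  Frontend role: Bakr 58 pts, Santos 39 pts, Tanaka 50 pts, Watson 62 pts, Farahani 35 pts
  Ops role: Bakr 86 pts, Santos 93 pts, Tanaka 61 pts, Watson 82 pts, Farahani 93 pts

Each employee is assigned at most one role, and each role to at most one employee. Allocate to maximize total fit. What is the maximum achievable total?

Max total: 417 pts

Optimal: Bakr→Frontend role (58 pts), Santos→QA role (69 pts), Tanaka→Lead role (98 pts), Watson→Design role (99 pts), Farahani→Ops role (93 pts) — total 58+69+98+99+93 = 417 pts.
Row-greedy (each employee in turn takes its best remaining role) gives 372 pts, worse by 45.
Next-best assignment: Bakr→Design role, Santos→QA role, Tanaka→Lead role, Watson→Frontend role, Farahani→Ops role = 409 pts.
Swapping Farahani↔Watson (Farahani→Design role 90 pts, Watson→Ops role 82 pts) loses 20.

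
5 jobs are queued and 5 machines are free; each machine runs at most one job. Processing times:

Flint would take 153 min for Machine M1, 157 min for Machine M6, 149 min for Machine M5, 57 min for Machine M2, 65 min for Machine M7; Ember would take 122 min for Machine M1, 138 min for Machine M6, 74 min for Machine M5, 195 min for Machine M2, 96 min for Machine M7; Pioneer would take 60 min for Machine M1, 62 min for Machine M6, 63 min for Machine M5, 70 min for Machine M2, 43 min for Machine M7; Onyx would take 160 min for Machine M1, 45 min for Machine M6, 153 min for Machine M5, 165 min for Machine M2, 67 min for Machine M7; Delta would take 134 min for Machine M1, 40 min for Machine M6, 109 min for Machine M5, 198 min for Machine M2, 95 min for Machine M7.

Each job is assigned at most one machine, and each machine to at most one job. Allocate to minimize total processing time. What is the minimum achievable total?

Optimal: Flint→Machine M2 (57 min), Ember→Machine M5 (74 min), Pioneer→Machine M1 (60 min), Onyx→Machine M7 (67 min), Delta→Machine M6 (40 min) — total 57+74+60+67+40 = 298 min.
Row-greedy (each job in turn takes its cheapest remaining machine) gives 353 min, worse by 55.

Minimum total: 298 min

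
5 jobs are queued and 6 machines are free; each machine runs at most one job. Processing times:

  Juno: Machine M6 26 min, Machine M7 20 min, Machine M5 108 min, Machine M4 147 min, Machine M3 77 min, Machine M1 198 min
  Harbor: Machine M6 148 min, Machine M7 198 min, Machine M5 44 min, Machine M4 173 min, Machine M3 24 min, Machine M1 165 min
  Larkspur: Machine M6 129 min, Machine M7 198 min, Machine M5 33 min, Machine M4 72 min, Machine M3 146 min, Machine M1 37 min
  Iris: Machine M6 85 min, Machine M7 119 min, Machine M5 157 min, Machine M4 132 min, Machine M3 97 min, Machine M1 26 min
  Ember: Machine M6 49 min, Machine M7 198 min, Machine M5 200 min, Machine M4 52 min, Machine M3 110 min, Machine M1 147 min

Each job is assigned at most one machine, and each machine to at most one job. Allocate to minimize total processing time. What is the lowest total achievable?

This is the linear assignment problem.
Optimal: Juno→Machine M7 (20 min), Harbor→Machine M3 (24 min), Larkspur→Machine M5 (33 min), Iris→Machine M1 (26 min), Ember→Machine M6 (49 min) — total 20+24+33+26+49 = 152 min.
Column-greedy (each machine in turn goes to its cheapest remaining job) gives 254 min, worse by 102.
Next-best assignment: Juno→Machine M7, Harbor→Machine M3, Larkspur→Machine M5, Iris→Machine M1, Ember→Machine M4 = 155 min.
Swapping Juno↔Larkspur (Juno→Machine M5 108 min, Larkspur→Machine M7 198 min) adds 253.
Every other assignment is strictly worse.

Min total: 152 min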